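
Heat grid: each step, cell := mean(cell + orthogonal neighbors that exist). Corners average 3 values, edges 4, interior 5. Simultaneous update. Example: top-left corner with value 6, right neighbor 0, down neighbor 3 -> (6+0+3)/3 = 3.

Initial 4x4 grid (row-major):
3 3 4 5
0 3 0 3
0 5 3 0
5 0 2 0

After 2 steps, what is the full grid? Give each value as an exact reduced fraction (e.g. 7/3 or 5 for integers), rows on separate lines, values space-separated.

Answer: 9/4 209/80 257/80 3
41/20 47/20 59/25 101/40
59/30 119/50 191/100 37/24
43/18 487/240 83/48 41/36

Derivation:
After step 1:
  2 13/4 3 4
  3/2 11/5 13/5 2
  5/2 11/5 2 3/2
  5/3 3 5/4 2/3
After step 2:
  9/4 209/80 257/80 3
  41/20 47/20 59/25 101/40
  59/30 119/50 191/100 37/24
  43/18 487/240 83/48 41/36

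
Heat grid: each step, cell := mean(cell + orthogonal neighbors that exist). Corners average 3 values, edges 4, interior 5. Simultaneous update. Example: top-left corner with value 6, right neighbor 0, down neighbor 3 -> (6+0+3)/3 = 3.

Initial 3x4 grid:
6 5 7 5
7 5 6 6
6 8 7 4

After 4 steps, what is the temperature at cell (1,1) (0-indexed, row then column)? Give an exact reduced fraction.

Step 1: cell (1,1) = 31/5
Step 2: cell (1,1) = 613/100
Step 3: cell (1,1) = 12309/2000
Step 4: cell (1,1) = 367703/60000
Full grid after step 4:
  65639/10800 108169/18000 26561/4500 83647/14400
  223583/36000 367703/60000 2149043/360000 5061667/864000
  15167/2400 449551/72000 1310053/216000 766073/129600

Answer: 367703/60000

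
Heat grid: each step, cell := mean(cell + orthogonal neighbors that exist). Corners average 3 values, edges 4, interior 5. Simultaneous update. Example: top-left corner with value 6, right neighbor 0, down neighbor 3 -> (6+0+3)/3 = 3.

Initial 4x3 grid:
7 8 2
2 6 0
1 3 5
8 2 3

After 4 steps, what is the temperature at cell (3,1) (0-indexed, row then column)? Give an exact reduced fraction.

Answer: 63767/18000

Derivation:
Step 1: cell (3,1) = 4
Step 2: cell (3,1) = 18/5
Step 3: cell (3,1) = 1063/300
Step 4: cell (3,1) = 63767/18000
Full grid after step 4:
  579749/129600 410489/96000 524749/129600
  449567/108000 159451/40000 50399/13500
  412697/108000 109057/30000 188411/54000
  7406/2025 63767/18000 55373/16200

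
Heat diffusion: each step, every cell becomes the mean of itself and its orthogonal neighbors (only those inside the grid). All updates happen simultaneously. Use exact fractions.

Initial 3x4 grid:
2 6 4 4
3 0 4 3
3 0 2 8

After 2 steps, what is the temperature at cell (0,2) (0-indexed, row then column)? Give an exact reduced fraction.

Step 1: cell (0,2) = 9/2
Step 2: cell (0,2) = 413/120
Full grid after step 2:
  26/9 413/120 413/120 155/36
  77/30 229/100 359/100 307/80
  7/4 187/80 701/240 151/36

Answer: 413/120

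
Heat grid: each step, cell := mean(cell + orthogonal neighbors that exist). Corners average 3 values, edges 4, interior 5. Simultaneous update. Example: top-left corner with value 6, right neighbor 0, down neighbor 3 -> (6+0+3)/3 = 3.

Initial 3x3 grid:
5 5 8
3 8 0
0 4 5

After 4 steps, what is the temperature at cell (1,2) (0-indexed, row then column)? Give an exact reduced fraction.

Answer: 753727/172800

Derivation:
Step 1: cell (1,2) = 21/4
Step 2: cell (1,2) = 199/48
Step 3: cell (1,2) = 13301/2880
Step 4: cell (1,2) = 753727/172800
Full grid after step 4:
  59083/12960 396751/86400 124061/25920
  88519/21600 549/125 753727/172800
  101411/25920 672427/172800 1999/480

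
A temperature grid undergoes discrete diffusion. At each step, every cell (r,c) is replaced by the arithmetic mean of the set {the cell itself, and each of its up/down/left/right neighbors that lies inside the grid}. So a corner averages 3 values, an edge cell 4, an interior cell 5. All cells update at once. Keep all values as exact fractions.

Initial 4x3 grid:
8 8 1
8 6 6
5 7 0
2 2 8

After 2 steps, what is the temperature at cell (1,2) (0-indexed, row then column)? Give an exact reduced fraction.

Answer: 41/8

Derivation:
Step 1: cell (1,2) = 13/4
Step 2: cell (1,2) = 41/8
Full grid after step 2:
  41/6 103/16 14/3
  109/16 107/20 41/8
  77/16 53/10 95/24
  53/12 181/48 40/9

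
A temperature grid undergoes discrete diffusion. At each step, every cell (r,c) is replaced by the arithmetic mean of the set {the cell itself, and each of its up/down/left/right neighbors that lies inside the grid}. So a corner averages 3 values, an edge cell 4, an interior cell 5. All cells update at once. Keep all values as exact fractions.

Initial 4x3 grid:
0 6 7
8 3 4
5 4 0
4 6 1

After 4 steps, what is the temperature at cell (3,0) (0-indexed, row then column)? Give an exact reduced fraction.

Answer: 179929/43200

Derivation:
Step 1: cell (3,0) = 5
Step 2: cell (3,0) = 14/3
Step 3: cell (3,0) = 64/15
Step 4: cell (3,0) = 179929/43200
Full grid after step 4:
  287701/64800 478831/108000 273601/64800
  958057/216000 186509/45000 868057/216000
  304039/72000 1426447/360000 768617/216000
  179929/43200 3233513/864000 446587/129600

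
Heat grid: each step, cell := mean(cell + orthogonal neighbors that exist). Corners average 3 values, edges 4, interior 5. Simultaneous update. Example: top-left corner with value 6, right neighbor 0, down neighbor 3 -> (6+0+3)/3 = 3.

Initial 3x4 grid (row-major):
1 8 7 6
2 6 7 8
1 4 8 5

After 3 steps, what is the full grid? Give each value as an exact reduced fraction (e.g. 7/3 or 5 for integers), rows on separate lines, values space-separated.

Answer: 574/135 18923/3600 633/100 613/90
9377/2400 9991/2000 12531/2000 16007/2400
8129/2160 34421/7200 14267/2400 1573/240

Derivation:
After step 1:
  11/3 11/2 7 7
  5/2 27/5 36/5 13/2
  7/3 19/4 6 7
After step 2:
  35/9 647/120 267/40 41/6
  139/40 507/100 321/50 277/40
  115/36 1109/240 499/80 13/2
After step 3:
  574/135 18923/3600 633/100 613/90
  9377/2400 9991/2000 12531/2000 16007/2400
  8129/2160 34421/7200 14267/2400 1573/240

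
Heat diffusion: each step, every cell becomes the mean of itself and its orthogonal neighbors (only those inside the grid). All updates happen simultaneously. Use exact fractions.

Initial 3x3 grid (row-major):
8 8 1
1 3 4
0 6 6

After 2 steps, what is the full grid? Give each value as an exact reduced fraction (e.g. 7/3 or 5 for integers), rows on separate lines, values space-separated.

Answer: 41/9 97/20 77/18
77/20 393/100 527/120
109/36 949/240 151/36

Derivation:
After step 1:
  17/3 5 13/3
  3 22/5 7/2
  7/3 15/4 16/3
After step 2:
  41/9 97/20 77/18
  77/20 393/100 527/120
  109/36 949/240 151/36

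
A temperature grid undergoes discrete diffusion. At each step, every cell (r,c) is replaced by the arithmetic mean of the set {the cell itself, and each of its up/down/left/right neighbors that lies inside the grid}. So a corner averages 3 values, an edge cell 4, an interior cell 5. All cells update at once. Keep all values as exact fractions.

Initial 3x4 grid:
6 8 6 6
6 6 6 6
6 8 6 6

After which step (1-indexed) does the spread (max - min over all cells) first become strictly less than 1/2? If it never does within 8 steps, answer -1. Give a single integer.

Step 1: max=34/5, min=6, spread=4/5
Step 2: max=397/60, min=6, spread=37/60
Step 3: max=3517/540, min=221/36, spread=101/270
  -> spread < 1/2 first at step 3
Step 4: max=87551/13500, min=13891/2250, spread=841/2700
Step 5: max=196129/30375, min=504299/81000, spread=11227/48600
Step 6: max=313134341/48600000, min=25289543/4050000, spread=386393/1944000
Step 7: max=2809299481/437400000, min=1523441437/243000000, spread=41940559/273375000
Step 8: max=1122136076621/174960000000, min=91564281083/14580000000, spread=186917629/1399680000

Answer: 3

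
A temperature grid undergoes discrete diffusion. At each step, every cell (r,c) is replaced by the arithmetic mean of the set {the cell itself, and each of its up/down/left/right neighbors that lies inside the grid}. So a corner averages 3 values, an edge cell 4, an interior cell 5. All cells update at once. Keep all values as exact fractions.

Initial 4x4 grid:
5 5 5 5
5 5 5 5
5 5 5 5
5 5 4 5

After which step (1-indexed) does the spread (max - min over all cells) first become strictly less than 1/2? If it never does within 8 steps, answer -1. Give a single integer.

Step 1: max=5, min=14/3, spread=1/3
  -> spread < 1/2 first at step 1
Step 2: max=5, min=569/120, spread=31/120
Step 3: max=5, min=5189/1080, spread=211/1080
Step 4: max=5, min=523157/108000, spread=16843/108000
Step 5: max=44921/9000, min=4721357/972000, spread=130111/972000
Step 6: max=2692841/540000, min=142157633/29160000, spread=3255781/29160000
Step 7: max=2688893/540000, min=4273646309/874800000, spread=82360351/874800000
Step 8: max=483493559/97200000, min=128468683109/26244000000, spread=2074577821/26244000000

Answer: 1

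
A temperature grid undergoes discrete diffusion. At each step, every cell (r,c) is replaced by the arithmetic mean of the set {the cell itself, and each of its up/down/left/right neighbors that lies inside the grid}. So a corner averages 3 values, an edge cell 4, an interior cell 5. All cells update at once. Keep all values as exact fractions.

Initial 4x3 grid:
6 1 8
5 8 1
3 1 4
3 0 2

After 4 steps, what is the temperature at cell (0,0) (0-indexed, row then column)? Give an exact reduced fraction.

Answer: 63557/14400

Derivation:
Step 1: cell (0,0) = 4
Step 2: cell (0,0) = 61/12
Step 3: cell (0,0) = 3139/720
Step 4: cell (0,0) = 63557/14400
Full grid after step 4:
  63557/14400 3630137/864000 548863/129600
  69109/18000 1422373/360000 785183/216000
  14671/4500 5569/1875 220861/72000
  56173/21600 41303/16000 26299/10800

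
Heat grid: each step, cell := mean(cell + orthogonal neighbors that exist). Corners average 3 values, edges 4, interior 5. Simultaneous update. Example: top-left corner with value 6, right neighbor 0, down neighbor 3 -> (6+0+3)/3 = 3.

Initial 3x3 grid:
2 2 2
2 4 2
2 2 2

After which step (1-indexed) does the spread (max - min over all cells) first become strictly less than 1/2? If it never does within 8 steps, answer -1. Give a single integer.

Step 1: max=5/2, min=2, spread=1/2
Step 2: max=62/25, min=89/40, spread=51/200
  -> spread < 1/2 first at step 2
Step 3: max=5623/2400, min=407/180, spread=589/7200
Step 4: max=34943/15000, min=329081/144000, spread=31859/720000
Step 5: max=19971607/8640000, min=2064721/900000, spread=751427/43200000
Step 6: max=124634687/54000000, min=1191863129/518400000, spread=23149331/2592000000
Step 7: max=71690654263/31104000000, min=7454931889/3240000000, spread=616540643/155520000000
Step 8: max=447912453983/194400000000, min=4296412008761/1866240000000, spread=17737747379/9331200000000

Answer: 2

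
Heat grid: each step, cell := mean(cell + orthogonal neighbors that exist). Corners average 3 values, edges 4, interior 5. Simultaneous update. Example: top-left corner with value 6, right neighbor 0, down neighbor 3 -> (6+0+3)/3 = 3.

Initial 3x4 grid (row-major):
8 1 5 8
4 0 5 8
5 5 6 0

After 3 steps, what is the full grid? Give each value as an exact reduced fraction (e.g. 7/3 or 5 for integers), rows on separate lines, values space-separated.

Answer: 863/216 30323/7200 3787/800 1933/360
19567/4800 4029/1000 13847/3000 72341/14400
1769/432 14849/3600 7777/1800 10393/2160

Derivation:
After step 1:
  13/3 7/2 19/4 7
  17/4 3 24/5 21/4
  14/3 4 4 14/3
After step 2:
  145/36 187/48 401/80 17/3
  65/16 391/100 109/25 1303/240
  155/36 47/12 131/30 167/36
After step 3:
  863/216 30323/7200 3787/800 1933/360
  19567/4800 4029/1000 13847/3000 72341/14400
  1769/432 14849/3600 7777/1800 10393/2160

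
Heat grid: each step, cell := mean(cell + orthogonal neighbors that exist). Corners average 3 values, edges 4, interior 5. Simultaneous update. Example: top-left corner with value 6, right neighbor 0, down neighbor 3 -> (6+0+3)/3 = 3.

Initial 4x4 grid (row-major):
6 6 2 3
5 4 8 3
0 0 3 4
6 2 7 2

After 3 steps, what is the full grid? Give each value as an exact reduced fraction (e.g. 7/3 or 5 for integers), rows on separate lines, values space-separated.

Answer: 9871/2160 31009/7200 6221/1440 1655/432
3443/900 24853/6000 22849/6000 721/180
1513/450 19441/6000 4633/1200 1637/450
6283/2160 24193/7200 24977/7200 8399/2160

Derivation:
After step 1:
  17/3 9/2 19/4 8/3
  15/4 23/5 4 9/2
  11/4 9/5 22/5 3
  8/3 15/4 7/2 13/3
After step 2:
  167/36 1171/240 191/48 143/36
  503/120 373/100 89/20 85/24
  329/120 173/50 167/50 487/120
  55/18 703/240 959/240 65/18
After step 3:
  9871/2160 31009/7200 6221/1440 1655/432
  3443/900 24853/6000 22849/6000 721/180
  1513/450 19441/6000 4633/1200 1637/450
  6283/2160 24193/7200 24977/7200 8399/2160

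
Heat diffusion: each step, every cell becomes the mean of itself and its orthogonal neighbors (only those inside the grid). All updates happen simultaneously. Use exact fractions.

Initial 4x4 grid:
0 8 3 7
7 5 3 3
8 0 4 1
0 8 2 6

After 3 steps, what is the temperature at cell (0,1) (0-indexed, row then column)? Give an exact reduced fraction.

Answer: 3623/800

Derivation:
Step 1: cell (0,1) = 4
Step 2: cell (0,1) = 377/80
Step 3: cell (0,1) = 3623/800
Full grid after step 3:
  419/90 3623/800 30887/7200 8921/2160
  3693/800 211/50 4819/1200 3349/900
  30221/7200 25271/6000 3461/1000 1079/300
  1885/432 13513/3600 4571/1200 239/72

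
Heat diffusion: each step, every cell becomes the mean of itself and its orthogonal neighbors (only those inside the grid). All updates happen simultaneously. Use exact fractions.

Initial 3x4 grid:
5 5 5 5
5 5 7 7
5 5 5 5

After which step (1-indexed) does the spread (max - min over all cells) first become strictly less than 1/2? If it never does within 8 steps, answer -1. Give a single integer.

Answer: 5

Derivation:
Step 1: max=6, min=5, spread=1
Step 2: max=347/60, min=5, spread=47/60
Step 3: max=20581/3600, min=1017/200, spread=91/144
Step 4: max=1219199/216000, min=6173/1200, spread=108059/216000
Step 5: max=72663661/12960000, min=1242659/240000, spread=222403/518400
  -> spread < 1/2 first at step 5
Step 6: max=4328725799/777600000, min=225360643/43200000, spread=10889369/31104000
Step 7: max=258424455541/46656000000, min=13592191537/2592000000, spread=110120063/373248000
Step 8: max=15433759516319/2799360000000, min=273165327161/51840000000, spread=5462654797/22394880000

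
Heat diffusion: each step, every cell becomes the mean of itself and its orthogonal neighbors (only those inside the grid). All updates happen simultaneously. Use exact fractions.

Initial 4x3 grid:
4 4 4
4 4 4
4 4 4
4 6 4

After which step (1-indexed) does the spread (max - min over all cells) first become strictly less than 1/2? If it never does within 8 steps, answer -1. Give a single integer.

Answer: 3

Derivation:
Step 1: max=14/3, min=4, spread=2/3
Step 2: max=547/120, min=4, spread=67/120
Step 3: max=4757/1080, min=4, spread=437/1080
  -> spread < 1/2 first at step 3
Step 4: max=1885531/432000, min=2009/500, spread=29951/86400
Step 5: max=16767821/3888000, min=13658/3375, spread=206761/777600
Step 6: max=6676995571/1555200000, min=10965671/2700000, spread=14430763/62208000
Step 7: max=398355741689/93312000000, min=881652727/216000000, spread=139854109/746496000
Step 8: max=23817351890251/5598720000000, min=79611228977/19440000000, spread=7114543559/44789760000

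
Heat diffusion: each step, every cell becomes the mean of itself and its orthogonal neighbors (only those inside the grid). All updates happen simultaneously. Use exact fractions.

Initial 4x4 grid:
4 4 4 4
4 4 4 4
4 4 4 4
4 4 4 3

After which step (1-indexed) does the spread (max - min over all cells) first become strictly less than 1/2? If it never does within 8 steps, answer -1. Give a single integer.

Answer: 1

Derivation:
Step 1: max=4, min=11/3, spread=1/3
  -> spread < 1/2 first at step 1
Step 2: max=4, min=67/18, spread=5/18
Step 3: max=4, min=823/216, spread=41/216
Step 4: max=4, min=24877/6480, spread=1043/6480
Step 5: max=4, min=752047/194400, spread=25553/194400
Step 6: max=71921/18000, min=22656541/5832000, spread=645863/5832000
Step 7: max=479029/120000, min=682198309/174960000, spread=16225973/174960000
Step 8: max=215299/54000, min=20517722017/5248800000, spread=409340783/5248800000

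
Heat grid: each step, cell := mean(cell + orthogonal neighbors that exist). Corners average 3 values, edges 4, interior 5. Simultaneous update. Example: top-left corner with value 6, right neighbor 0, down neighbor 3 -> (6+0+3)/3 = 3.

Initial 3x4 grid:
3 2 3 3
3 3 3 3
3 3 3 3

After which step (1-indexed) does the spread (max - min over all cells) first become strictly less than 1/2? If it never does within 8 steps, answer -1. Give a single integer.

Answer: 1

Derivation:
Step 1: max=3, min=8/3, spread=1/3
  -> spread < 1/2 first at step 1
Step 2: max=3, min=329/120, spread=31/120
Step 3: max=3, min=3029/1080, spread=211/1080
Step 4: max=5353/1800, min=307103/108000, spread=14077/108000
Step 5: max=320317/108000, min=2775593/972000, spread=5363/48600
Step 6: max=177131/60000, min=83739191/29160000, spread=93859/1166400
Step 7: max=286263533/97200000, min=5038525519/1749600000, spread=4568723/69984000
Step 8: max=8566381111/2916000000, min=303147564371/104976000000, spread=8387449/167961600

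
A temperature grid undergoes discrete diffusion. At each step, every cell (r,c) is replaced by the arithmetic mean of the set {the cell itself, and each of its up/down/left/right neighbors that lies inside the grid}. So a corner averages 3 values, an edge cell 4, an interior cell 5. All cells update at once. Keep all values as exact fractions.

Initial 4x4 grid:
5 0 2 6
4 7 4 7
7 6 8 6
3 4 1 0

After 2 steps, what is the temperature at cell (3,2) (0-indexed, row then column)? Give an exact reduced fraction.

Step 1: cell (3,2) = 13/4
Step 2: cell (3,2) = 169/48
Full grid after step 2:
  49/12 137/40 171/40 55/12
  359/80 509/100 471/100 27/5
  1309/240 241/50 51/10 55/12
  79/18 1069/240 169/48 65/18

Answer: 169/48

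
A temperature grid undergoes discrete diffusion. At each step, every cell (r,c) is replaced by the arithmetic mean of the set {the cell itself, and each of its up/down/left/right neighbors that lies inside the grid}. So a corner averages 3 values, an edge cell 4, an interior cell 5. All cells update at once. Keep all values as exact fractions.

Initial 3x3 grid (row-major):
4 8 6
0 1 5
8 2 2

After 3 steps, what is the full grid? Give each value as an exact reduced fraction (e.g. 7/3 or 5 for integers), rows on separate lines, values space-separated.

After step 1:
  4 19/4 19/3
  13/4 16/5 7/2
  10/3 13/4 3
After step 2:
  4 1097/240 175/36
  827/240 359/100 481/120
  59/18 767/240 13/4
After step 3:
  721/180 61279/14400 9677/2160
  51529/14400 22573/6000 28277/7200
  3571/1080 47929/14400 2509/720

Answer: 721/180 61279/14400 9677/2160
51529/14400 22573/6000 28277/7200
3571/1080 47929/14400 2509/720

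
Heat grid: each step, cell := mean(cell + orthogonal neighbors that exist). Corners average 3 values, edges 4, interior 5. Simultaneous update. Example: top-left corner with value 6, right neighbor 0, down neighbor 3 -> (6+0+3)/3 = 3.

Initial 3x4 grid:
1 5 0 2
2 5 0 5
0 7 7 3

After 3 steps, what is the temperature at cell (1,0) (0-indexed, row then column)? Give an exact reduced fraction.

Step 1: cell (1,0) = 2
Step 2: cell (1,0) = 43/15
Step 3: cell (1,0) = 671/225
Full grid after step 3:
  2909/1080 10001/3600 9571/3600 1451/540
  671/225 9623/3000 5009/1500 22607/7200
  151/45 1489/400 4607/1200 463/120

Answer: 671/225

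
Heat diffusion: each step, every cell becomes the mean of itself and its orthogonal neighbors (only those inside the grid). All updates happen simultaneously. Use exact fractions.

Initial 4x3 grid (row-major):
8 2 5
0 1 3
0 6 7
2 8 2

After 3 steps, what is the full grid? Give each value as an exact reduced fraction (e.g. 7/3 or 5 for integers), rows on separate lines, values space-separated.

After step 1:
  10/3 4 10/3
  9/4 12/5 4
  2 22/5 9/2
  10/3 9/2 17/3
After step 2:
  115/36 49/15 34/9
  599/240 341/100 427/120
  719/240 89/25 557/120
  59/18 179/40 44/9
After step 3:
  6449/2160 3071/900 3817/1080
  21773/7200 19549/6000 13849/3600
  22193/7200 7633/2000 1873/450
  7739/2160 9721/2400 2521/540

Answer: 6449/2160 3071/900 3817/1080
21773/7200 19549/6000 13849/3600
22193/7200 7633/2000 1873/450
7739/2160 9721/2400 2521/540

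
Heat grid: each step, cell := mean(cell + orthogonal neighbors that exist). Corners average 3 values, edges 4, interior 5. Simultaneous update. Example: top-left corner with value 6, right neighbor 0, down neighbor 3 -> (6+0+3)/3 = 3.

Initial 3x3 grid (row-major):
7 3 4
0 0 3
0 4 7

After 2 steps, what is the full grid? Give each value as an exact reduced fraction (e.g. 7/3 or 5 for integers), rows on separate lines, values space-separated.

After step 1:
  10/3 7/2 10/3
  7/4 2 7/2
  4/3 11/4 14/3
After step 2:
  103/36 73/24 31/9
  101/48 27/10 27/8
  35/18 43/16 131/36

Answer: 103/36 73/24 31/9
101/48 27/10 27/8
35/18 43/16 131/36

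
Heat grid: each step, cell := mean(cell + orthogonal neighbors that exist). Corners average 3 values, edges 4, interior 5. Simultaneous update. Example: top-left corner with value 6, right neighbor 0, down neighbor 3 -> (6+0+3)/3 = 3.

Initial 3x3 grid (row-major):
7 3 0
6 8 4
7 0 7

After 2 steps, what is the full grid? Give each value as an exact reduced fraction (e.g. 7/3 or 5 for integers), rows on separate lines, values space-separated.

After step 1:
  16/3 9/2 7/3
  7 21/5 19/4
  13/3 11/2 11/3
After step 2:
  101/18 491/120 139/36
  313/60 519/100 299/80
  101/18 177/40 167/36

Answer: 101/18 491/120 139/36
313/60 519/100 299/80
101/18 177/40 167/36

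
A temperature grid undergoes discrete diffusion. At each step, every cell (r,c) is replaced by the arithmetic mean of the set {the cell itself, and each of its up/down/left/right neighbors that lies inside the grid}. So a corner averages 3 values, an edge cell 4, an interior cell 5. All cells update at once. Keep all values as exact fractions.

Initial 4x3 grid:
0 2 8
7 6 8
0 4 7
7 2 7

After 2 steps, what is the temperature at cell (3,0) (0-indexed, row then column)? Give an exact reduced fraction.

Step 1: cell (3,0) = 3
Step 2: cell (3,0) = 25/6
Full grid after step 2:
  41/12 23/5 23/4
  323/80 237/50 503/80
  291/80 126/25 1373/240
  25/6 257/60 101/18

Answer: 25/6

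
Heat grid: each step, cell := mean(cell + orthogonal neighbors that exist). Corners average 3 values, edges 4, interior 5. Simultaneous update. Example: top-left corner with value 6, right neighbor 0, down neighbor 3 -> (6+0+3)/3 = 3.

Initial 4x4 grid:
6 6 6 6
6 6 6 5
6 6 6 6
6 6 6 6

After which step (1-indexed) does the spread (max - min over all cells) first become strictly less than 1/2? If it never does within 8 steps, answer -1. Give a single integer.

Step 1: max=6, min=17/3, spread=1/3
  -> spread < 1/2 first at step 1
Step 2: max=6, min=689/120, spread=31/120
Step 3: max=6, min=6269/1080, spread=211/1080
Step 4: max=6, min=631157/108000, spread=16843/108000
Step 5: max=53921/9000, min=5693357/972000, spread=130111/972000
Step 6: max=3232841/540000, min=171317633/29160000, spread=3255781/29160000
Step 7: max=3228893/540000, min=5148446309/874800000, spread=82360351/874800000
Step 8: max=580693559/97200000, min=154712683109/26244000000, spread=2074577821/26244000000

Answer: 1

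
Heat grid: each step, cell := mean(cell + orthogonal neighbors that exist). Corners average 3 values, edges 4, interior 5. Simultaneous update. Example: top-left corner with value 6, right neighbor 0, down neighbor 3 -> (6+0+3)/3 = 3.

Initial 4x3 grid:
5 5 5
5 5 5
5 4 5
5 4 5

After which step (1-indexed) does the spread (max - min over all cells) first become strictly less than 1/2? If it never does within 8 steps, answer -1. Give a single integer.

Answer: 2

Derivation:
Step 1: max=5, min=9/2, spread=1/2
Step 2: max=5, min=553/120, spread=47/120
  -> spread < 1/2 first at step 2
Step 3: max=1983/400, min=33419/7200, spread=91/288
Step 4: max=11827/2400, min=2020801/432000, spread=108059/432000
Step 5: max=2357341/480000, min=121736339/25920000, spread=222403/1036800
Step 6: max=422639357/86400000, min=7335274201/1555200000, spread=10889369/62208000
Step 7: max=25287808463/5184000000, min=441415544459/93312000000, spread=110120063/746496000
Step 8: max=504434672839/103680000000, min=26556640483681/5598720000000, spread=5462654797/44789760000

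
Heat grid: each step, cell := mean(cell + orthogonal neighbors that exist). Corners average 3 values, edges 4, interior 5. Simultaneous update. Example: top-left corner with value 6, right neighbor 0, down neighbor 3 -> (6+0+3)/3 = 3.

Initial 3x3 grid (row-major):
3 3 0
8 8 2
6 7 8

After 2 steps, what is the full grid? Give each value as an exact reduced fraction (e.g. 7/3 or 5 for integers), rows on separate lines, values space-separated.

Answer: 173/36 463/120 29/9
1411/240 271/50 523/120
41/6 1531/240 209/36

Derivation:
After step 1:
  14/3 7/2 5/3
  25/4 28/5 9/2
  7 29/4 17/3
After step 2:
  173/36 463/120 29/9
  1411/240 271/50 523/120
  41/6 1531/240 209/36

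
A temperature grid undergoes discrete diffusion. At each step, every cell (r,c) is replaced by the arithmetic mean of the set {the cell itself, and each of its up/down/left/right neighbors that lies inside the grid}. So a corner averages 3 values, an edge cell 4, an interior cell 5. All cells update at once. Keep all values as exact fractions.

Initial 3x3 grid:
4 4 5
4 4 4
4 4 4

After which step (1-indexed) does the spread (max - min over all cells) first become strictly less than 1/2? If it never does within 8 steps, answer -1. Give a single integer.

Answer: 1

Derivation:
Step 1: max=13/3, min=4, spread=1/3
  -> spread < 1/2 first at step 1
Step 2: max=77/18, min=4, spread=5/18
Step 3: max=905/216, min=4, spread=41/216
Step 4: max=53971/12960, min=1451/360, spread=347/2592
Step 5: max=3217337/777600, min=14557/3600, spread=2921/31104
Step 6: max=192452539/46656000, min=1753483/432000, spread=24611/373248
Step 7: max=11516162033/2799360000, min=39536741/9720000, spread=207329/4478976
Step 8: max=689876352451/167961600000, min=2112401599/518400000, spread=1746635/53747712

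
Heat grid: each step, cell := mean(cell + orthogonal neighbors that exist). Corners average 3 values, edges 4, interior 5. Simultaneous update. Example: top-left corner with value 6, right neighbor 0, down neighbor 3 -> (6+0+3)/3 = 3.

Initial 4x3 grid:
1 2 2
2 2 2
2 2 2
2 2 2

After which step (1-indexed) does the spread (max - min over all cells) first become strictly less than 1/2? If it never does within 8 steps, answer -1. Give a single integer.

Step 1: max=2, min=5/3, spread=1/3
  -> spread < 1/2 first at step 1
Step 2: max=2, min=31/18, spread=5/18
Step 3: max=2, min=391/216, spread=41/216
Step 4: max=2, min=47623/25920, spread=4217/25920
Step 5: max=14321/7200, min=2901251/1555200, spread=38417/311040
Step 6: max=285403/144000, min=175423789/93312000, spread=1903471/18662400
Step 7: max=8524241/4320000, min=10596450911/5598720000, spread=18038617/223948800
Step 8: max=764673241/388800000, min=638578217149/335923200000, spread=883978523/13436928000

Answer: 1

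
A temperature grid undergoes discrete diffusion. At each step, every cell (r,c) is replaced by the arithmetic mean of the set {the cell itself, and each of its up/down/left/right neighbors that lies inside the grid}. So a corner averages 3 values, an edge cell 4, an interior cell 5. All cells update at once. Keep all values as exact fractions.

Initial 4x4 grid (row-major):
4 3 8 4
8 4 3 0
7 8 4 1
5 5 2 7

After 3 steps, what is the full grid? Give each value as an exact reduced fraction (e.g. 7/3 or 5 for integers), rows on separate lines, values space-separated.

Answer: 473/90 11587/2400 3289/800 877/240
13157/2400 618/125 8161/2000 4051/1200
41239/7200 6143/1200 487/120 2501/720
12301/2160 9211/1800 1531/360 3853/1080

Derivation:
After step 1:
  5 19/4 9/2 4
  23/4 26/5 19/5 2
  7 28/5 18/5 3
  17/3 5 9/2 10/3
After step 2:
  31/6 389/80 341/80 7/2
  459/80 251/50 191/50 16/5
  1441/240 132/25 41/10 179/60
  53/9 623/120 493/120 65/18
After step 3:
  473/90 11587/2400 3289/800 877/240
  13157/2400 618/125 8161/2000 4051/1200
  41239/7200 6143/1200 487/120 2501/720
  12301/2160 9211/1800 1531/360 3853/1080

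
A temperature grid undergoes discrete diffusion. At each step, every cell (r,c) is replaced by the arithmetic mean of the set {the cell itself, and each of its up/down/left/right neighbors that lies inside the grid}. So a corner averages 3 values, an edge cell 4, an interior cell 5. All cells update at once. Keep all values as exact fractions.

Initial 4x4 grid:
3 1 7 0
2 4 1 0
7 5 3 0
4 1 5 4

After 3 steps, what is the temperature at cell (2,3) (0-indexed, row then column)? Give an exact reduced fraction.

Step 1: cell (2,3) = 7/4
Step 2: cell (2,3) = 39/20
Step 3: cell (2,3) = 941/400
Full grid after step 3:
  367/120 3661/1200 8347/3600 113/54
  353/100 3021/1000 3983/1500 6817/3600
  563/150 3567/1000 691/250 941/400
  287/72 4369/1200 3773/1200 469/180

Answer: 941/400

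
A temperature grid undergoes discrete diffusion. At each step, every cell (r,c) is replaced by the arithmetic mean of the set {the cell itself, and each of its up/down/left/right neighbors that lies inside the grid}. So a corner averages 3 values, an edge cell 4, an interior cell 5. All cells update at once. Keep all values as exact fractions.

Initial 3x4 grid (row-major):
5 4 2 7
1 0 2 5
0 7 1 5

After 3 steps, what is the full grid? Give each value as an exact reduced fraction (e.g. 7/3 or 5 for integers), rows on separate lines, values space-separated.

Answer: 1487/540 10069/3600 1603/450 1649/432
5621/2400 5663/2000 4661/1500 56251/14400
5353/2160 17863/7200 23623/7200 769/216

Derivation:
After step 1:
  10/3 11/4 15/4 14/3
  3/2 14/5 2 19/4
  8/3 2 15/4 11/3
After step 2:
  91/36 379/120 79/24 79/18
  103/40 221/100 341/100 181/48
  37/18 673/240 137/48 73/18
After step 3:
  1487/540 10069/3600 1603/450 1649/432
  5621/2400 5663/2000 4661/1500 56251/14400
  5353/2160 17863/7200 23623/7200 769/216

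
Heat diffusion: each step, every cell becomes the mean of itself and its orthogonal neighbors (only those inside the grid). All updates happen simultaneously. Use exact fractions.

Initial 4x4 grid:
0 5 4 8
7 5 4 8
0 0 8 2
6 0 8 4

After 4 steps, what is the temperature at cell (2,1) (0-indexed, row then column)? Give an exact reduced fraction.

Step 1: cell (2,1) = 13/5
Step 2: cell (2,1) = 359/100
Step 3: cell (2,1) = 7223/2000
Step 4: cell (2,1) = 227501/60000
Full grid after step 4:
  1141/300 308719/72000 1074853/216000 349549/64800
  28921/8000 60697/15000 866011/180000 571709/108000
  237577/72000 227501/60000 406451/90000 538337/108000
  69979/21600 16277/4500 116423/27000 154619/32400

Answer: 227501/60000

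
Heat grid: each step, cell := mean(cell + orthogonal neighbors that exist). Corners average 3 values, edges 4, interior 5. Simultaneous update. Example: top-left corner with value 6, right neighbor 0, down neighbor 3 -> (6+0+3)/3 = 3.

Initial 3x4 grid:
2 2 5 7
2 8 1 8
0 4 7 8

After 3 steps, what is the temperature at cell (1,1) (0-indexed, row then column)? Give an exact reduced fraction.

Step 1: cell (1,1) = 17/5
Step 2: cell (1,1) = 106/25
Step 3: cell (1,1) = 7507/2000
Full grid after step 3:
  271/90 1579/400 2107/450 1541/270
  247/75 7507/2000 31781/6000 5179/900
  257/80 10249/2400 37087/7200 13363/2160

Answer: 7507/2000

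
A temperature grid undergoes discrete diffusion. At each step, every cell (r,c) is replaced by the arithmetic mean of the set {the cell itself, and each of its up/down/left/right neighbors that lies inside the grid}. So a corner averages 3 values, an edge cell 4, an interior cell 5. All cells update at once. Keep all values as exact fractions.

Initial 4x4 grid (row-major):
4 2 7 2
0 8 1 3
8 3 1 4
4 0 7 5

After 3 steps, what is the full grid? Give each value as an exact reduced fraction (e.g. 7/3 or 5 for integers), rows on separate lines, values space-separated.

After step 1:
  2 21/4 3 4
  5 14/5 4 5/2
  15/4 4 16/5 13/4
  4 7/2 13/4 16/3
After step 2:
  49/12 261/80 65/16 19/6
  271/80 421/100 31/10 55/16
  67/16 69/20 177/50 857/240
  15/4 59/16 917/240 71/18
After step 3:
  161/45 9371/2400 1631/480 32/9
  9521/2400 1741/500 367/100 531/160
  591/160 763/200 10489/3000 26087/7200
  31/8 353/96 26987/7200 4081/1080

Answer: 161/45 9371/2400 1631/480 32/9
9521/2400 1741/500 367/100 531/160
591/160 763/200 10489/3000 26087/7200
31/8 353/96 26987/7200 4081/1080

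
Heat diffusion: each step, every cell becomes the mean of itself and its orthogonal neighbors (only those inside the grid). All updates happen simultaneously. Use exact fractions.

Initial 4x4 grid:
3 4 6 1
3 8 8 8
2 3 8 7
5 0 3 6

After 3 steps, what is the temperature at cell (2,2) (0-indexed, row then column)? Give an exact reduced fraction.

Answer: 31871/6000

Derivation:
Step 1: cell (2,2) = 29/5
Step 2: cell (2,2) = 291/50
Step 3: cell (2,2) = 31871/6000
Full grid after step 3:
  9197/2160 3551/720 6421/1200 463/80
  6061/1440 28727/6000 11621/2000 14207/2400
  25937/7200 26567/6000 31871/6000 43181/7200
  6917/2160 13441/3600 17413/3600 11693/2160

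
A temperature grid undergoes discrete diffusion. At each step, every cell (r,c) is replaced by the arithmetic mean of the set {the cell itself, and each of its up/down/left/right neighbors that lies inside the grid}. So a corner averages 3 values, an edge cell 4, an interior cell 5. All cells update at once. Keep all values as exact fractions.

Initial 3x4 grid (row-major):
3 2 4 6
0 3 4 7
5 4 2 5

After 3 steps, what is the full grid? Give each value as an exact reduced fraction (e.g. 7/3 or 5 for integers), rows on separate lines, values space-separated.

After step 1:
  5/3 3 4 17/3
  11/4 13/5 4 11/2
  3 7/2 15/4 14/3
After step 2:
  89/36 169/60 25/6 91/18
  601/240 317/100 397/100 119/24
  37/12 257/80 191/48 167/36
After step 3:
  5611/2160 11363/3600 1801/450 1021/216
  40427/14400 2351/750 24293/6000 33521/7200
  44/15 2689/800 28441/7200 1955/432

Answer: 5611/2160 11363/3600 1801/450 1021/216
40427/14400 2351/750 24293/6000 33521/7200
44/15 2689/800 28441/7200 1955/432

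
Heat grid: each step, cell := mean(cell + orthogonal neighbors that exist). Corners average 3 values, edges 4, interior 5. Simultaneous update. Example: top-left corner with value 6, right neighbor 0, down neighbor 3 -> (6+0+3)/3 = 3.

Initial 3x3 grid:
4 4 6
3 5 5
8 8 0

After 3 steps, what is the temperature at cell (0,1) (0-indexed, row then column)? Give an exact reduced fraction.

Answer: 13291/2880

Derivation:
Step 1: cell (0,1) = 19/4
Step 2: cell (0,1) = 221/48
Step 3: cell (0,1) = 13291/2880
Full grid after step 3:
  2027/432 13291/2880 661/144
  99/20 1453/300 3329/720
  2269/432 14461/2880 2065/432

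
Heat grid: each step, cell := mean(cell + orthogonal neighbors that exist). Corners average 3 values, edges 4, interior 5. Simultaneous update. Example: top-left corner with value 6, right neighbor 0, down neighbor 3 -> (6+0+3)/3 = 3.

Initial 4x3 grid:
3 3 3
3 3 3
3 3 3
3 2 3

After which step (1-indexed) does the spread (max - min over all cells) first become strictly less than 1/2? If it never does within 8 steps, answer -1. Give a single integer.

Answer: 1

Derivation:
Step 1: max=3, min=8/3, spread=1/3
  -> spread < 1/2 first at step 1
Step 2: max=3, min=653/240, spread=67/240
Step 3: max=3, min=6043/2160, spread=437/2160
Step 4: max=2991/1000, min=2434469/864000, spread=29951/172800
Step 5: max=10046/3375, min=22112179/7776000, spread=206761/1555200
Step 6: max=16034329/5400000, min=8875004429/3110400000, spread=14430763/124416000
Step 7: max=1278347273/432000000, min=534764258311/186624000000, spread=139854109/1492992000
Step 8: max=114788771023/38880000000, min=32169848109749/11197440000000, spread=7114543559/89579520000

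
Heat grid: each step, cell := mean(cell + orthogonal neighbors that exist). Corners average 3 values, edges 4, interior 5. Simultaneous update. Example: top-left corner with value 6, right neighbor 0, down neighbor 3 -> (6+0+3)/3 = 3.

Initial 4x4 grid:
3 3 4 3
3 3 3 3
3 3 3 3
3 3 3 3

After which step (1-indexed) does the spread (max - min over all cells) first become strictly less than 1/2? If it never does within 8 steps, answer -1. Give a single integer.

Step 1: max=10/3, min=3, spread=1/3
  -> spread < 1/2 first at step 1
Step 2: max=391/120, min=3, spread=31/120
Step 3: max=3451/1080, min=3, spread=211/1080
Step 4: max=340843/108000, min=3, spread=16843/108000
Step 5: max=3054643/972000, min=27079/9000, spread=130111/972000
Step 6: max=91122367/29160000, min=1627159/540000, spread=3255781/29160000
Step 7: max=2724753691/874800000, min=1631107/540000, spread=82360351/874800000
Step 8: max=81483316891/26244000000, min=294106441/97200000, spread=2074577821/26244000000

Answer: 1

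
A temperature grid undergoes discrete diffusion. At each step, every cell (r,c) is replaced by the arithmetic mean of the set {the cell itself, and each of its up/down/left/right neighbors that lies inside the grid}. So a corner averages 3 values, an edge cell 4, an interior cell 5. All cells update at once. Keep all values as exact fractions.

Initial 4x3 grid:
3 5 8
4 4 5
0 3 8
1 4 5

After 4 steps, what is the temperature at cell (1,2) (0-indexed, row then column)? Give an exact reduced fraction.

Step 1: cell (1,2) = 25/4
Step 2: cell (1,2) = 217/40
Step 3: cell (1,2) = 1249/240
Step 4: cell (1,2) = 7061/1440
Full grid after step 4:
  17609/4320 3301/720 3659/720
  10637/2880 17327/4000 7061/1440
  142487/43200 280991/72000 99331/21600
  80773/25920 640123/172800 111223/25920

Answer: 7061/1440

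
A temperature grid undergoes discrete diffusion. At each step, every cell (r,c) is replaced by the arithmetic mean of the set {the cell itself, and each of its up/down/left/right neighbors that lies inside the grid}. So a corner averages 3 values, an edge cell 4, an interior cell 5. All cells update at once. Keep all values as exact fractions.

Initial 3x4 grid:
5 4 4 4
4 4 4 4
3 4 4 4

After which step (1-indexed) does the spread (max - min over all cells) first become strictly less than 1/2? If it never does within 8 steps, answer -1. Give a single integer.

Step 1: max=13/3, min=11/3, spread=2/3
Step 2: max=151/36, min=137/36, spread=7/18
  -> spread < 1/2 first at step 2
Step 3: max=1777/432, min=1679/432, spread=49/216
Step 4: max=10553/2592, min=10183/2592, spread=185/1296
Step 5: max=62923/15552, min=61493/15552, spread=715/7776
Step 6: max=125387/31104, min=123445/31104, spread=971/15552
Step 7: max=187639/46656, min=185609/46656, spread=1015/23328
Step 8: max=8992177/2239488, min=8923727/2239488, spread=34225/1119744

Answer: 2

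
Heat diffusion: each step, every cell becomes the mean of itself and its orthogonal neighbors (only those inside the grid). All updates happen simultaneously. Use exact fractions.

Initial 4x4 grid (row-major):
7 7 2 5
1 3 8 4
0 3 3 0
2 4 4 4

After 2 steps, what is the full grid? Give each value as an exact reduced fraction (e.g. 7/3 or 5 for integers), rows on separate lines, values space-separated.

Answer: 25/6 393/80 215/48 161/36
273/80 37/10 87/20 11/3
177/80 307/100 167/50 199/60
9/4 29/10 199/60 55/18

Derivation:
After step 1:
  5 19/4 11/2 11/3
  11/4 22/5 4 17/4
  3/2 13/5 18/5 11/4
  2 13/4 15/4 8/3
After step 2:
  25/6 393/80 215/48 161/36
  273/80 37/10 87/20 11/3
  177/80 307/100 167/50 199/60
  9/4 29/10 199/60 55/18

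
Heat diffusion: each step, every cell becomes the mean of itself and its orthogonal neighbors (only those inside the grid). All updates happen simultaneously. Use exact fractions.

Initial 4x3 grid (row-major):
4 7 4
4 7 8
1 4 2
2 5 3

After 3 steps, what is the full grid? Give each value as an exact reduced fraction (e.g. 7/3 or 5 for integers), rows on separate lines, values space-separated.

After step 1:
  5 11/2 19/3
  4 6 21/4
  11/4 19/5 17/4
  8/3 7/2 10/3
After step 2:
  29/6 137/24 205/36
  71/16 491/100 131/24
  793/240 203/50 499/120
  107/36 133/40 133/36
After step 3:
  719/144 38063/7200 607/108
  3497/800 29489/6000 18199/3600
  26593/7200 7903/2000 7817/1800
  6913/2160 8431/2400 503/135

Answer: 719/144 38063/7200 607/108
3497/800 29489/6000 18199/3600
26593/7200 7903/2000 7817/1800
6913/2160 8431/2400 503/135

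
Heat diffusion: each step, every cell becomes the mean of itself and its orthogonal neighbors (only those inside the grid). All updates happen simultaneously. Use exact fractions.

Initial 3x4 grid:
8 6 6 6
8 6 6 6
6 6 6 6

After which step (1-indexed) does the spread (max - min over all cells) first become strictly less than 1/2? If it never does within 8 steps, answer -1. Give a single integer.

Step 1: max=22/3, min=6, spread=4/3
Step 2: max=125/18, min=6, spread=17/18
Step 3: max=7327/1080, min=6, spread=847/1080
Step 4: max=107831/16200, min=1358/225, spread=2011/3240
Step 5: max=12794783/1944000, min=327713/54000, spread=199423/388800
Step 6: max=760744867/116640000, min=6595249/1080000, spread=1938319/4665600
  -> spread < 1/2 first at step 6
Step 7: max=45352077053/6998400000, min=596644199/97200000, spread=95747789/279936000
Step 8: max=2706993255127/419904000000, min=35965143941/5832000000, spread=940023131/3359232000

Answer: 6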